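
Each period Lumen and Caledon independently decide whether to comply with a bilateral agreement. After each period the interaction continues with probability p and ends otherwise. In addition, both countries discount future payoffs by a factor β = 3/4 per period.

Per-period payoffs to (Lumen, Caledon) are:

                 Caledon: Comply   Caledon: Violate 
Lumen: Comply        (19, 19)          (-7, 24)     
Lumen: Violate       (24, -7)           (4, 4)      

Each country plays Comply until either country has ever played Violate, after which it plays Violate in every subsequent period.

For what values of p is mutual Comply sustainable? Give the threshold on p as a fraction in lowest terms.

Expected continuation weight on next period's payoff is β·p = 3/4·p, which plays the role of the discount factor.
Cooperation requires 3/4·p ≥ (24−19)/(24−4) = 1/4, hence p ≥ 1/3.

1/3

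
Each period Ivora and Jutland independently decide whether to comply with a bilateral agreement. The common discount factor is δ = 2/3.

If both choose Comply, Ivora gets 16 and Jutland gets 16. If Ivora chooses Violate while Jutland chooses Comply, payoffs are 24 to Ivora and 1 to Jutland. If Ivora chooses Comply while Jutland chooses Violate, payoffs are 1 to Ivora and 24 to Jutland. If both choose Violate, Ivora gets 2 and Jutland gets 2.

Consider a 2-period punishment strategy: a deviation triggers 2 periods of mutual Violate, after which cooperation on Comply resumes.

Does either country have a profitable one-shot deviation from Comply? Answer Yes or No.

A one-shot deviation gives 24 now, then 2 for 2 periods, then back to 16.
Gain from deviating: (24−16) today; loss: (16−2) in each of the next 2 periods.
No-deviation condition: (16−2)(δ+…+δ^2) ≥ 24−16, i.e. δ+…+δ^2 ≥ 4/7.
At δ = 2/3: δ+…+δ^2 = 1.1111 ≥ 0.5714.
So cooperation is sustainable.

No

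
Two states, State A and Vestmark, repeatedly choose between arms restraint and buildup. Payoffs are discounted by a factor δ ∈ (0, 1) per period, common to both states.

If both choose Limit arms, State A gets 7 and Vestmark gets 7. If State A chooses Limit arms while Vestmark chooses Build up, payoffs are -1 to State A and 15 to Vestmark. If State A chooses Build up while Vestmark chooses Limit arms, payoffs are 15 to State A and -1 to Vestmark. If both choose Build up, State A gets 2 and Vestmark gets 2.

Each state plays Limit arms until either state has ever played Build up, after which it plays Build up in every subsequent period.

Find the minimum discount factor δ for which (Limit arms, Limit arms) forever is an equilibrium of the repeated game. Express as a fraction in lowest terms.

One-period gain from deviating is 15 − 7 = 8. The loss is 7 − 2 = 5 in every subsequent period, with present value 5·δ/(1−δ).
Deviation is unprofitable when 5·δ/(1−δ) ≥ 8, i.e. δ/(1−δ) ≥ 8/5.
Equivalently δ ≥ 8/(8+5) = 8/13.

8/13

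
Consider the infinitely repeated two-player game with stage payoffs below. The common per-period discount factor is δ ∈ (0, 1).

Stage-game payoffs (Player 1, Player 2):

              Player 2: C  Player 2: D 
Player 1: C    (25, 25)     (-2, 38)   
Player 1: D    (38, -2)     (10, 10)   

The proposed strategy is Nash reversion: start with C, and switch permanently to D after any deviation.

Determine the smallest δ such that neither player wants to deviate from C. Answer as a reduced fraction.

Cooperation forever yields 25 each period: 25/(1−δ).
Deviating yields 38 once, then 10 forever: 38 + 10δ/(1−δ).
No profitable deviation requires 25/(1−δ) ≥ 38 + 10δ/(1−δ).
Multiplying by (1−δ): 25 ≥ 38(1−δ) + 10δ = 38 − 28δ.
So 28δ ≥ 13, i.e. δ ≥ 13/28.

13/28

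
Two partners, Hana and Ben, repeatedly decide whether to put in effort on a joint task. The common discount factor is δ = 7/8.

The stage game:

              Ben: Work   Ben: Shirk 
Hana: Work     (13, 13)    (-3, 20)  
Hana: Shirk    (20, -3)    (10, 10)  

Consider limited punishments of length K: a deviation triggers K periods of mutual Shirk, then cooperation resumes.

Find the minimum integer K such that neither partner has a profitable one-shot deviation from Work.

4

Need Σ_{k=1}^{K} δ^k ≥ (20−13)/(13−10) = 2.3333 at δ = 7/8.
At K = 3 the sum is 2.3105 < 2.3333; at K = 4 it is 2.8967 ≥ 2.3333.
So the minimum punishment length is K = 4.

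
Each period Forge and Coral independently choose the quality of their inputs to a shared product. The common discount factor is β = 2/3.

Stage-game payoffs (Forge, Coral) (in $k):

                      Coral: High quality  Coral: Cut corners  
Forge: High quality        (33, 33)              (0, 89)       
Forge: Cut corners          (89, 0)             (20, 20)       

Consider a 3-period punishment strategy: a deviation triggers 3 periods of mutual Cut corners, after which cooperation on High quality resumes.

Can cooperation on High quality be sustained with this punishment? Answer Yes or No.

IC: β+…+β^3 ≥ (89−33)/(33−20) = 56/13.
At β = 2/3: partial sum = 1.4074 < 4.3077. Cooperation not sustainable.

No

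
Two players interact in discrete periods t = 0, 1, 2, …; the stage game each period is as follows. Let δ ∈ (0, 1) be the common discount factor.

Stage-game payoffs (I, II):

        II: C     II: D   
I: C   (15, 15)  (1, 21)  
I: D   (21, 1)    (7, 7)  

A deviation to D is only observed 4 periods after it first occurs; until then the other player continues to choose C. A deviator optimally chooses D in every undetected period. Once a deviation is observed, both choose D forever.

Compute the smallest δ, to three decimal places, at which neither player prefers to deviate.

The best deviation is to choose D for all 4 undetected periods, earning 21 each, then 7 forever once detected.
Deviation value: 21(1−δ^4)/(1−δ) + 7δ^4/(1−δ); cooperation value: 15/(1−δ).
IC: 15 ≥ 21(1−δ^4) + 7δ^4 = 21 − 14δ^4.
So δ^4 ≥ 6/14 = 3/7, giving δ ≥ (3/7)^(1/4) ≈ 0.809.

0.809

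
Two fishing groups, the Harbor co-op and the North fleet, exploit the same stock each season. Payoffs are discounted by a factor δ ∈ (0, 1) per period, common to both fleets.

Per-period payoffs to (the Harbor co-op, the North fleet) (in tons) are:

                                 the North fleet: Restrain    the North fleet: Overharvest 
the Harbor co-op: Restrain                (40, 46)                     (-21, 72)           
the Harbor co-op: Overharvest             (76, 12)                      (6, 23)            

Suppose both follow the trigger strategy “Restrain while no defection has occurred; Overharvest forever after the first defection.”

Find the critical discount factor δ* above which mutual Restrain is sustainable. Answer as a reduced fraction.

the Harbor co-op: cooperation gives 40 each period; deviation gives 76 once then 6 forever.
  40/(1−δ) ≥ 76 + 6δ/(1−δ) ⇒ δ ≥ 36/70 = 18/35.
the North fleet: cooperation gives 46 each period; deviation gives 72 once then 23 forever.
  δ ≥ 26/49.
Both must hold, so the binding constraint is the North fleet's: δ ≥ 26/49.

26/49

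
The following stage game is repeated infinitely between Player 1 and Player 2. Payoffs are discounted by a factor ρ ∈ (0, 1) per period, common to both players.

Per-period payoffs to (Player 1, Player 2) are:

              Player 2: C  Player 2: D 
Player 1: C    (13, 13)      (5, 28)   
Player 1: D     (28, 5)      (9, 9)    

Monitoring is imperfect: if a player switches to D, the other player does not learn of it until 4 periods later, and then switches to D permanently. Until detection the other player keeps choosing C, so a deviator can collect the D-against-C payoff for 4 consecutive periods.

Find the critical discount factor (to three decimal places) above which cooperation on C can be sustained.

The best deviation is to choose D for all 4 undetected periods, earning 28 each, then 9 forever once detected.
Deviation value: 28(1−ρ^4)/(1−ρ) + 9ρ^4/(1−ρ); cooperation value: 13/(1−ρ).
IC: 13 ≥ 28(1−ρ^4) + 9ρ^4 = 28 − 19ρ^4.
So ρ^4 ≥ 15/19, giving ρ ≥ (15/19)^(1/4) ≈ 0.943.

0.943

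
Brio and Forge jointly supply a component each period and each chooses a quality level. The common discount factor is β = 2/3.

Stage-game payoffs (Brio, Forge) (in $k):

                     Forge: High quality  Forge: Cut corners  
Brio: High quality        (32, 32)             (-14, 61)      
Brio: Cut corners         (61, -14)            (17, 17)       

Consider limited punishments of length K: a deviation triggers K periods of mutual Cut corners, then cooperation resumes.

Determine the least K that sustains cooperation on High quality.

9

No profitable deviation requires (32−17)(β+…+β^K) ≥ 61−32, i.e. β+…+β^K ≥ 29/15 ≈ 1.9333.
With β = 2/3, the partial sums are K=1: 0.6667, K=2: 1.1111, …, K=7: 1.8829, K=8: 1.9220, K=9: 1.9480.
K = 9 is the first length at which the sum reaches 1.9333.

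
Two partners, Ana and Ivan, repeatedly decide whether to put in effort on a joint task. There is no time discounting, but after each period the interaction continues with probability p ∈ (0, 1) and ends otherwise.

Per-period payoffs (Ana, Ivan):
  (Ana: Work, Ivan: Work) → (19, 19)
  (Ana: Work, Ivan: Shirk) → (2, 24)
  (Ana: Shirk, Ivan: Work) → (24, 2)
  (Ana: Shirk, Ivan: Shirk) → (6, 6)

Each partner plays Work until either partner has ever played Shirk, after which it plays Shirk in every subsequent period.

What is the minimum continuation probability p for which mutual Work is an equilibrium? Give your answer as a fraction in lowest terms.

5/18

Expected cooperation value is 19 + p·19 + p²·19 + … = 19/(1−p); deviation gives 24 + p·6/(1−p).
19 ≥ 24(1−p) + 6p ⇒ 18p ≥ 5 ⇒ p ≥ 5/18.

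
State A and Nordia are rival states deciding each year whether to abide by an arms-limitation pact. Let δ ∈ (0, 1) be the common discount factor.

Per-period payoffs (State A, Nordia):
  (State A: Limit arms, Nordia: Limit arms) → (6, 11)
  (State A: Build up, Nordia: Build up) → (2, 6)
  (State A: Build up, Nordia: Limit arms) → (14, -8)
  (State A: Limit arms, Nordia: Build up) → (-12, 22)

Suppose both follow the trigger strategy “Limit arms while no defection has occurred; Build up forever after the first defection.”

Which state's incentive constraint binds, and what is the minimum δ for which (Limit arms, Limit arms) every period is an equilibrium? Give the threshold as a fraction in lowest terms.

For State A: deviation gain 14−6 = 8, per-period punishment loss 6−2 = 4. IC gives δ ≥ 8/12 = 2/3.
For Nordia: gain 11, loss 5 per period, so δ ≥ 11/16.
The tighter constraint is Nordia's, so cooperation needs δ ≥ 11/16.

Nordia; δ ≥ 11/16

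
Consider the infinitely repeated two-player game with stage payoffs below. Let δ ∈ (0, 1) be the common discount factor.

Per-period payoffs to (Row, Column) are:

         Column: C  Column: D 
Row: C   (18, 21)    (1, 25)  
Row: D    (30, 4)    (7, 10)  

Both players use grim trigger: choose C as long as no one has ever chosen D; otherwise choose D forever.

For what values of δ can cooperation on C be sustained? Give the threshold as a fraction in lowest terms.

12/23

Row's threshold: (30−18)/(30−7) = 12/23.
Column's threshold: (25−21)/(25−10) = 4/15.
12/23 > 4/15, so Row binds and δ* = 12/23.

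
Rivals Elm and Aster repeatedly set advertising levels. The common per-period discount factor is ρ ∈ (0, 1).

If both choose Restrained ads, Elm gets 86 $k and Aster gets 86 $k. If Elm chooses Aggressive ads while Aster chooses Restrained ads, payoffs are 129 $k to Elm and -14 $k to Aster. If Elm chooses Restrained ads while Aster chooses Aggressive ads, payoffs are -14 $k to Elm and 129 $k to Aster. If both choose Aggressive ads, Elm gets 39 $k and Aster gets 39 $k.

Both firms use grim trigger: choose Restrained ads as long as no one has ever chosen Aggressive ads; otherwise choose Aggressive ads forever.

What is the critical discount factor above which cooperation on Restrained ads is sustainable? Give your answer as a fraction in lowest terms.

86/(1−ρ) ≥ 129 + 39ρ/(1−ρ)
86 ≥ 129 − 90ρ
ρ ≥ 43/90.

43/90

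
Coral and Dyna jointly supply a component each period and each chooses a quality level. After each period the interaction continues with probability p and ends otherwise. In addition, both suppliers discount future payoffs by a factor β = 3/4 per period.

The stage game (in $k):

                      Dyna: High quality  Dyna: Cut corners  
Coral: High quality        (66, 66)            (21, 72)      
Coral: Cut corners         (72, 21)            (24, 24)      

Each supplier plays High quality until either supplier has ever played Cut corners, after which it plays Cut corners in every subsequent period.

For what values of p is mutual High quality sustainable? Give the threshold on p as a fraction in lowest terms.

With continuation probability p and discount β, the effective per-period discount factor is βp.
Grim-trigger IC: βp ≥ (72−66)/(72−24) = 1/8.
So p ≥ (1/8)/(3/4) = 1/6.

1/6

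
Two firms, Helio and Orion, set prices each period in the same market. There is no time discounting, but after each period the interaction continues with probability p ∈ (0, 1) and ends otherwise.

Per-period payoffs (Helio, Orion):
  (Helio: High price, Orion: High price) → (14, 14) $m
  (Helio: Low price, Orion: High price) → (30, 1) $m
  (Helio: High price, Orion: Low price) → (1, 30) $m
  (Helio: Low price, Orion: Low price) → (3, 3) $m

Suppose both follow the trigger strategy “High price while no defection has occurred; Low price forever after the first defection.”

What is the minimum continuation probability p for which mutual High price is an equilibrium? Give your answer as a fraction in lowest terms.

Expected cooperation value is 14 + p·14 + p²·14 + … = 14/(1−p); deviation gives 30 + p·3/(1−p).
14 ≥ 30(1−p) + 3p ⇒ 27p ≥ 16 ⇒ p ≥ 16/27.

16/27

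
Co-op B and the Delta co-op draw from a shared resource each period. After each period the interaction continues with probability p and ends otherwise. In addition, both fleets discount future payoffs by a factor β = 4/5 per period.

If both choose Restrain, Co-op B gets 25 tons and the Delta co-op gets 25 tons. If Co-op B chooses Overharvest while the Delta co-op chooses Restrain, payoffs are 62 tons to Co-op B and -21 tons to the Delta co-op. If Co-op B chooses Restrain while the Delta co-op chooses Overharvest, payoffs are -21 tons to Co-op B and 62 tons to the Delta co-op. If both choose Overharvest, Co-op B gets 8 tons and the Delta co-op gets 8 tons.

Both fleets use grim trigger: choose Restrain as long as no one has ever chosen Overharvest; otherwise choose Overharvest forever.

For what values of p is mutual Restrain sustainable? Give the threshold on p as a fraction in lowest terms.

Expected continuation weight on next period's payoff is β·p = 4/5·p, which plays the role of the discount factor.
Cooperation requires 4/5·p ≥ (62−25)/(62−8) = 37/54, hence p ≥ 185/216.

185/216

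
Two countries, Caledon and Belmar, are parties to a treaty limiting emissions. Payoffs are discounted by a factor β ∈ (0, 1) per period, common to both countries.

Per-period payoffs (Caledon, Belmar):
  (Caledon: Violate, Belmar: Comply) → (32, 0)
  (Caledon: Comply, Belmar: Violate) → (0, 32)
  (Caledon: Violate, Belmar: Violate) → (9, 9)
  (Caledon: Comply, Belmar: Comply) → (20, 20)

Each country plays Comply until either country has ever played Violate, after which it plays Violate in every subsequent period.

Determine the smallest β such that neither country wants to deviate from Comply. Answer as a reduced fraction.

Under grim trigger the critical discount factor is (T−C)/(T−P) with T = 32, C = 20, P = 9.
β* = (32−20)/(32−9) = 12/23.

12/23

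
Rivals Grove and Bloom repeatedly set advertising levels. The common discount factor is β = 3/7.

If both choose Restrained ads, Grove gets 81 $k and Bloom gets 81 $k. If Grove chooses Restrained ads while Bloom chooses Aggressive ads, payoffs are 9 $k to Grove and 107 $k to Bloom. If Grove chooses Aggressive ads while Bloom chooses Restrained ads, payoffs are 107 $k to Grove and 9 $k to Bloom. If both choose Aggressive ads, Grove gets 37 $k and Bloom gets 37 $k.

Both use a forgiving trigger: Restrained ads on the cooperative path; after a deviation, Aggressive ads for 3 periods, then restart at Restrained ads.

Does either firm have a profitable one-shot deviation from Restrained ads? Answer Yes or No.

No

A one-shot deviation gives 107 now, then 37 for 3 periods, then back to 81.
Gain from deviating: (107−81) today; loss: (81−37) in each of the next 3 periods.
No-deviation condition: (81−37)(β+…+β^3) ≥ 107−81, i.e. β+…+β^3 ≥ 13/22.
At β = 3/7: β+…+β^3 = 0.6910 ≥ 0.5909.
So cooperation is sustainable.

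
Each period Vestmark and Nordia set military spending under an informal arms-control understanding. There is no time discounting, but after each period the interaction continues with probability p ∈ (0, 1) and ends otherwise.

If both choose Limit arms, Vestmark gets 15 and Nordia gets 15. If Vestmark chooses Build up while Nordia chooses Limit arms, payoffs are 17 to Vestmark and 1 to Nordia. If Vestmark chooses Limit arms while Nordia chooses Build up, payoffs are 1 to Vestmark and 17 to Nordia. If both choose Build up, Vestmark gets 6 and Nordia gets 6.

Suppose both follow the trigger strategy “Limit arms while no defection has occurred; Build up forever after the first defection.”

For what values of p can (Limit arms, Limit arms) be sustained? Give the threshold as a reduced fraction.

Expected cooperation value is 15 + p·15 + p²·15 + … = 15/(1−p); deviation gives 17 + p·6/(1−p).
15 ≥ 17(1−p) + 6p ⇒ 11p ≥ 2 ⇒ p ≥ 2/11.

2/11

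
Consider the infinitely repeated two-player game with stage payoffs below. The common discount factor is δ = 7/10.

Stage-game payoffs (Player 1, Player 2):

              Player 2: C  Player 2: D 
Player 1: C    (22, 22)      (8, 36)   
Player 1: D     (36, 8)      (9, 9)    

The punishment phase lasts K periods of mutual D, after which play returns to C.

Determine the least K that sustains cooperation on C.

2

IC: δ(1−δ^K)/(1−δ) ≥ (36−22)/(22−9) = 14/13.
With δ = 7/10: need 1 − δ^K ≥ 14/13·(1−7/10)/(7/10), i.e. δ^K ≤ 0.5385.
Since (7/10)^1 = 0.7000 and (7/10)^2 = 0.4900, the smallest such K is 2.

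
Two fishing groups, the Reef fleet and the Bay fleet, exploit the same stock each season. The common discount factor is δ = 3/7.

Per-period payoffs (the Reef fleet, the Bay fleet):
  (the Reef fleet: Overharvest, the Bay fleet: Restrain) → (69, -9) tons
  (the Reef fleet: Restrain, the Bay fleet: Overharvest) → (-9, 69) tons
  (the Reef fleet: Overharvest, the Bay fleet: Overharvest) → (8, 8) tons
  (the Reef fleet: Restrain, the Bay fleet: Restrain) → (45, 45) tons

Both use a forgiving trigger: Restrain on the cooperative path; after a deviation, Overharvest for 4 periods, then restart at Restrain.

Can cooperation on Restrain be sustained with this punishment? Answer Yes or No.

A one-shot deviation gives 69 now, then 8 for 4 periods, then back to 45.
Gain from deviating: (69−45) today; loss: (45−8) in each of the next 4 periods.
No-deviation condition: (45−8)(δ+…+δ^4) ≥ 69−45, i.e. δ+…+δ^4 ≥ 24/37.
At δ = 3/7: δ+…+δ^4 = 0.7247 ≥ 0.6486.
So cooperation is sustainable.

Yes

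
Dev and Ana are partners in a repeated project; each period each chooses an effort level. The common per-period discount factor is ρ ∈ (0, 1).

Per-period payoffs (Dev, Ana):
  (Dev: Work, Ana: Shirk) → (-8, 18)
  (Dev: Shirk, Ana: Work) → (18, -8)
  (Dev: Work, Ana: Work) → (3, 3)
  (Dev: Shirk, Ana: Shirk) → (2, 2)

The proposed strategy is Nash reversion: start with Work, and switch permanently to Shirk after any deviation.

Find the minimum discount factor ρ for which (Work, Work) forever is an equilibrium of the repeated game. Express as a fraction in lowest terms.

15/16

3/(1−ρ) ≥ 18 + 2ρ/(1−ρ)
3 ≥ 18 − 16ρ
ρ ≥ 15/16.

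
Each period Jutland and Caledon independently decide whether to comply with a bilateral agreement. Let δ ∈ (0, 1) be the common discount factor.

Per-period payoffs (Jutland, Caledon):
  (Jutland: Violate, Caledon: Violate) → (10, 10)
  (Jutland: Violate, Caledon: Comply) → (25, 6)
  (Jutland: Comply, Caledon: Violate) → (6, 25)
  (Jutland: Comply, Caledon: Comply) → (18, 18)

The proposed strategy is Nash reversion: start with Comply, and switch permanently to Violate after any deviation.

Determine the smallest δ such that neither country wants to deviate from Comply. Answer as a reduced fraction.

Under grim trigger the critical discount factor is (T−C)/(T−P) with T = 25, C = 18, P = 10.
δ* = (25−18)/(25−10) = 7/15.

7/15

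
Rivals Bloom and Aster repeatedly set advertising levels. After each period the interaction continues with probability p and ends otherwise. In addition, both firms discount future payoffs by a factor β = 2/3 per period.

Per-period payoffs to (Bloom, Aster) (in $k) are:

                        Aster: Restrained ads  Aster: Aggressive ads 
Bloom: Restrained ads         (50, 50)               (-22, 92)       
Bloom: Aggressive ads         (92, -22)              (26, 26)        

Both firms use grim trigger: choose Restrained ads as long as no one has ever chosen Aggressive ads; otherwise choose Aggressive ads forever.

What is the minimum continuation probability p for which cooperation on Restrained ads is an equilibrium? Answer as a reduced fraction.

With continuation probability p and discount β, the effective per-period discount factor is βp.
Grim-trigger IC: βp ≥ (92−50)/(92−26) = 7/11.
So p ≥ (7/11)/(2/3) = 21/22.

21/22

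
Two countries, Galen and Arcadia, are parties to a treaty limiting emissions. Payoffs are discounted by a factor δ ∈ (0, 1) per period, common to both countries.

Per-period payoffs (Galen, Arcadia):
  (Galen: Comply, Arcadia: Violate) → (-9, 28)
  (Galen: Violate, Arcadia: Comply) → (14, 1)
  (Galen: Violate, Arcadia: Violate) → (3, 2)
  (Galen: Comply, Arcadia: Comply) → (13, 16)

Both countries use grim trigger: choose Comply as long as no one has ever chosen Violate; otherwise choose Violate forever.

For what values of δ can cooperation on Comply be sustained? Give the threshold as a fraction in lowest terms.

Galen's threshold: (14−13)/(14−3) = 1/11.
Arcadia's threshold: (28−16)/(28−2) = 6/13.
1/11 < 6/13, so Arcadia binds and δ* = 6/13.

6/13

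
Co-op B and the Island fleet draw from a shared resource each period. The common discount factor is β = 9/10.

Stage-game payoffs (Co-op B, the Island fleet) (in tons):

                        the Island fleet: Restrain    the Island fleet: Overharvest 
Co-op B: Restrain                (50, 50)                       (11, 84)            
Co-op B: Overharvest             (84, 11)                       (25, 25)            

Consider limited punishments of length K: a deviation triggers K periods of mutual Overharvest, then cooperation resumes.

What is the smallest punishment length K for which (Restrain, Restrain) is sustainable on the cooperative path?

2

Need Σ_{k=1}^{K} β^k ≥ (84−50)/(50−25) = 1.3600 at β = 9/10.
At K = 1 the sum is 0.9000 < 1.3600; at K = 2 it is 1.7100 ≥ 1.3600.
So the minimum punishment length is K = 2.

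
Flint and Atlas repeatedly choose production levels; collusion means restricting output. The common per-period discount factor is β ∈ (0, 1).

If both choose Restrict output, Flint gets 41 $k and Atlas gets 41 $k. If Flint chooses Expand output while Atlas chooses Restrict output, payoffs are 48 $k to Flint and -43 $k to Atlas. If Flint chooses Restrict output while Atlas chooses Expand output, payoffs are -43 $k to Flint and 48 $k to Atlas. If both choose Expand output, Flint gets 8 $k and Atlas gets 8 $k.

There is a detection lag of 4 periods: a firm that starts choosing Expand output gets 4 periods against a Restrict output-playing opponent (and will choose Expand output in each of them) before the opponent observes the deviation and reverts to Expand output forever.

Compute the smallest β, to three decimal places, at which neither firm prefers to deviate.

0.647

Deviating for the 4 undetected periods gains 48−41 = 7 per period over cooperation, then loses 41−8 = 33 per period forever once punishment starts.
Gain: 7(1 + β + … + β^3); loss: 33·β^4/(1−β).
No profitable deviation ⇔ 7(1−β^4) ≤ 33·β^4, i.e. β^4 ≥ 7/(7+33) = 7/40.
Hence β ≥ (7/40)^(1/4) ≈ 0.647.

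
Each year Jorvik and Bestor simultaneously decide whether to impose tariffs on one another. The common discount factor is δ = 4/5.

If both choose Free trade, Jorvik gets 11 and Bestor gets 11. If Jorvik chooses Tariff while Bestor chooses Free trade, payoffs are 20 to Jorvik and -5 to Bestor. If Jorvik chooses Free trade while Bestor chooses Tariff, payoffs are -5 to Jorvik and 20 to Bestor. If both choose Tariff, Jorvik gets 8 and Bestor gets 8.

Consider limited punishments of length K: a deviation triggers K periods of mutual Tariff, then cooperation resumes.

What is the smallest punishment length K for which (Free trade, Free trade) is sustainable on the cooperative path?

7

No profitable deviation requires (11−8)(δ+…+δ^K) ≥ 20−11, i.e. δ+…+δ^K ≥ 3 ≈ 3.0000.
With δ = 4/5, the partial sums are K=1: 0.8000, K=2: 1.4400, …, K=5: 2.6893, K=6: 2.9514, K=7: 3.1611.
K = 7 is the first length at which the sum reaches 3.0000.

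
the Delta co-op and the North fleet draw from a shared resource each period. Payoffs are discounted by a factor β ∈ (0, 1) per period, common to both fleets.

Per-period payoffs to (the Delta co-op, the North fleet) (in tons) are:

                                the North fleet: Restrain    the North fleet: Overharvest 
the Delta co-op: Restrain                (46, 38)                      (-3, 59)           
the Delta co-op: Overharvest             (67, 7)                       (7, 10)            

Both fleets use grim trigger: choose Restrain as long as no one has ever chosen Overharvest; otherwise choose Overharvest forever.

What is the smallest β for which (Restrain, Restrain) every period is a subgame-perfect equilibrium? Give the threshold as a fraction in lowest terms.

3/7

For the Delta co-op: deviation gain 67−46 = 21, per-period punishment loss 46−7 = 39. IC gives β ≥ 21/60 = 7/20.
For the North fleet: gain 21, loss 28 per period, so β ≥ 21/49 = 3/7.
The tighter constraint is the North fleet's, so cooperation needs β ≥ 3/7.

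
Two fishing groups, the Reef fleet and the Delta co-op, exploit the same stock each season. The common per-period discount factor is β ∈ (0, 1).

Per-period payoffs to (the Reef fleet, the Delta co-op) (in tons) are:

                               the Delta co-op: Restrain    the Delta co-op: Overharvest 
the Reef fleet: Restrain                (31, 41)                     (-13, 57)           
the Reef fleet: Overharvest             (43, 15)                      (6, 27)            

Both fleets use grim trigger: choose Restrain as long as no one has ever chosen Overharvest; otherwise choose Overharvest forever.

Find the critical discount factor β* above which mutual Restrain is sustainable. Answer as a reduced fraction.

8/15

the Reef fleet's threshold: (43−31)/(43−6) = 12/37.
the Delta co-op's threshold: (57−41)/(57−27) = 8/15.
12/37 < 8/15, so the Delta co-op binds and β* = 8/15.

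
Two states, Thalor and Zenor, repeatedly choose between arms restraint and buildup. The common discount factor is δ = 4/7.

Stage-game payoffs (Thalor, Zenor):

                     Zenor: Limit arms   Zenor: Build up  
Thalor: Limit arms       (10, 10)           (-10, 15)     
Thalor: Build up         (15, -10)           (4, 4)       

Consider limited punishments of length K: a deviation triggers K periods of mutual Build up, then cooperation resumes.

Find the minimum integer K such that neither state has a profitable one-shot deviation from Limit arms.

2

IC: δ(1−δ^K)/(1−δ) ≥ (15−10)/(10−4) = 5/6.
With δ = 4/7: need 1 − δ^K ≥ 5/6·(1−4/7)/(4/7), i.e. δ^K ≤ 0.3750.
Since (4/7)^1 = 0.5714 and (4/7)^2 = 0.3265, the smallest such K is 2.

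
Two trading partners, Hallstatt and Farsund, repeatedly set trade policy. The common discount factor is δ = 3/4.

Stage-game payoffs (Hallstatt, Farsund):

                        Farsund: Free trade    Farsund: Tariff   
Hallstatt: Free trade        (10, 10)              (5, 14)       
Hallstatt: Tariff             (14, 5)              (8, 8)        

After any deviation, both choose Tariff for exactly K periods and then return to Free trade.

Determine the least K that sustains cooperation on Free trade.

4

IC: δ(1−δ^K)/(1−δ) ≥ (14−10)/(10−8) = 2.
With δ = 3/4: need 1 − δ^K ≥ 2·(1−3/4)/(3/4), i.e. δ^K ≤ 0.3333.
Since (3/4)^3 = 0.4219 and (3/4)^4 = 0.3164, the smallest such K is 4.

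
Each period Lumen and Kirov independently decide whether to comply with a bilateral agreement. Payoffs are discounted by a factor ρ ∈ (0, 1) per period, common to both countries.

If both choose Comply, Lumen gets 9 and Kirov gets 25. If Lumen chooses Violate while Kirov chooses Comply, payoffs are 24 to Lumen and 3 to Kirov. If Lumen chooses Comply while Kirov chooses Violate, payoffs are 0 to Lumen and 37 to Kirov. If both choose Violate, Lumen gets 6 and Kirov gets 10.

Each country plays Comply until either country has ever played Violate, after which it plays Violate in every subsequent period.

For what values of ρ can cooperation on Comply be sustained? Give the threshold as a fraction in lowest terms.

5/6

For Lumen: deviation gain 24−9 = 15, per-period punishment loss 9−6 = 3. IC gives ρ ≥ 15/18 = 5/6.
For Kirov: gain 12, loss 15 per period, so ρ ≥ 12/27 = 4/9.
The tighter constraint is Lumen's, so cooperation needs ρ ≥ 5/6.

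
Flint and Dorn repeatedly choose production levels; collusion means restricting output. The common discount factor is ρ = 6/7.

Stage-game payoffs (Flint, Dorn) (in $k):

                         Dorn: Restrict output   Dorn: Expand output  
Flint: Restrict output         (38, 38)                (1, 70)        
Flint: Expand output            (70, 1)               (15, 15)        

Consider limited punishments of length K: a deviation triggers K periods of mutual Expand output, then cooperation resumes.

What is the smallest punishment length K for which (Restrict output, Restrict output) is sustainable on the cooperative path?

IC: ρ(1−ρ^K)/(1−ρ) ≥ (70−38)/(38−15) = 32/23.
With ρ = 6/7: need 1 − ρ^K ≥ 32/23·(1−6/7)/(6/7), i.e. ρ^K ≤ 0.7681.
Since (6/7)^1 = 0.8571 and (6/7)^2 = 0.7347, the smallest such K is 2.

2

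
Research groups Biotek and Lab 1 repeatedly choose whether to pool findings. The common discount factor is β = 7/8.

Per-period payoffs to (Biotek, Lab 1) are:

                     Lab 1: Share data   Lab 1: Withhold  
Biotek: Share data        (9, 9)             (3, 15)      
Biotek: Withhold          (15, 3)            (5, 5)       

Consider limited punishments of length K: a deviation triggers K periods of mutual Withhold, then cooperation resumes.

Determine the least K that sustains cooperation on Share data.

IC: β(1−β^K)/(1−β) ≥ (15−9)/(9−5) = 3/2.
With β = 7/8: need 1 − β^K ≥ 3/2·(1−7/8)/(7/8), i.e. β^K ≤ 0.7857.
Since (7/8)^1 = 0.8750 and (7/8)^2 = 0.7656, the smallest such K is 2.

2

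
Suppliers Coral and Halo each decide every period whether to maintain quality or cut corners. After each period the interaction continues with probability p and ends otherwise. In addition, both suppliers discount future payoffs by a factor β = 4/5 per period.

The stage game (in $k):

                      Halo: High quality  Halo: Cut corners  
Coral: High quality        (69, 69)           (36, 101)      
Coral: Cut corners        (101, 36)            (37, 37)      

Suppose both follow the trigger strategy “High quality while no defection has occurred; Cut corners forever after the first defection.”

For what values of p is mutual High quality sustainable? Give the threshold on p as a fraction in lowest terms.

5/8

Expected continuation weight on next period's payoff is β·p = 4/5·p, which plays the role of the discount factor.
Cooperation requires 4/5·p ≥ (101−69)/(101−37) = 1/2, hence p ≥ 5/8.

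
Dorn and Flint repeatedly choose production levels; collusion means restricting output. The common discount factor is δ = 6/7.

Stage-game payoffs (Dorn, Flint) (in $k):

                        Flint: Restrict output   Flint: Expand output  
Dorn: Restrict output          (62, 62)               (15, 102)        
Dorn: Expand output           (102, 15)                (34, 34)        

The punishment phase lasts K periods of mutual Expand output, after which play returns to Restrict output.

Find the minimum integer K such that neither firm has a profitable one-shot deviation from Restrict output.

Need Σ_{k=1}^{K} δ^k ≥ (102−62)/(62−34) = 1.4286 at δ = 6/7.
At K = 1 the sum is 0.8571 < 1.4286; at K = 2 it is 1.5918 ≥ 1.4286.
So the minimum punishment length is K = 2.

2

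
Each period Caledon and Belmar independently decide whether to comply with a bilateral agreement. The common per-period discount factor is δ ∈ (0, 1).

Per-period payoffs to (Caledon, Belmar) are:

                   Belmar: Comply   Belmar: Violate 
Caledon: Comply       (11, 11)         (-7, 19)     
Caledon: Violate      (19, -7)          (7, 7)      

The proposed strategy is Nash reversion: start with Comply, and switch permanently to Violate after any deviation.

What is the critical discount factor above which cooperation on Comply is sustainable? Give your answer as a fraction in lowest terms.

2/3

One-period gain from deviating is 19 − 11 = 8. The loss is 11 − 7 = 4 in every subsequent period, with present value 4·δ/(1−δ).
Deviation is unprofitable when 4·δ/(1−δ) ≥ 8, i.e. δ/(1−δ) ≥ 2.
Equivalently δ ≥ 8/(8+4) = 2/3.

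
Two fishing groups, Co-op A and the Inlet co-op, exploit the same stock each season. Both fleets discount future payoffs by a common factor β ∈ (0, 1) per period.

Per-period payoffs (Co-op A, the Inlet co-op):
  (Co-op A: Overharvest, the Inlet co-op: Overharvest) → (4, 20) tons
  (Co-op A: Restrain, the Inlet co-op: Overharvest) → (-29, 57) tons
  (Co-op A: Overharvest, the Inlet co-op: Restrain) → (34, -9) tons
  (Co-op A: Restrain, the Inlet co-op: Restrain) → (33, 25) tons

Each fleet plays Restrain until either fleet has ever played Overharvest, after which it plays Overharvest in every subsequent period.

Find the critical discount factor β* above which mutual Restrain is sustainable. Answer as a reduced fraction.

32/37

Co-op A's threshold: (34−33)/(34−4) = 1/30.
the Inlet co-op's threshold: (57−25)/(57−20) = 32/37.
1/30 < 32/37, so the Inlet co-op binds and β* = 32/37.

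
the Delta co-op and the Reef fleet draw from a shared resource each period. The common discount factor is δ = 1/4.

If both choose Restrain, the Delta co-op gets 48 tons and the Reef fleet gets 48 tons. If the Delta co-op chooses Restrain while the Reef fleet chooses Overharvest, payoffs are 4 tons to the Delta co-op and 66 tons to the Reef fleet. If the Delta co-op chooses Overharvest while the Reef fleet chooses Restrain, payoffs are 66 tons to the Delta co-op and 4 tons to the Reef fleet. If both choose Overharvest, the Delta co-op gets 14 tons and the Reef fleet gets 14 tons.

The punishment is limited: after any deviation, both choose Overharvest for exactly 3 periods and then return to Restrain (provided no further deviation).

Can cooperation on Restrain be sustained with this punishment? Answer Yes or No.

No

IC: δ+…+δ^3 ≥ (66−48)/(48−14) = 9/17.
At δ = 1/4: partial sum = 0.3281 < 0.5294. Cooperation not sustainable.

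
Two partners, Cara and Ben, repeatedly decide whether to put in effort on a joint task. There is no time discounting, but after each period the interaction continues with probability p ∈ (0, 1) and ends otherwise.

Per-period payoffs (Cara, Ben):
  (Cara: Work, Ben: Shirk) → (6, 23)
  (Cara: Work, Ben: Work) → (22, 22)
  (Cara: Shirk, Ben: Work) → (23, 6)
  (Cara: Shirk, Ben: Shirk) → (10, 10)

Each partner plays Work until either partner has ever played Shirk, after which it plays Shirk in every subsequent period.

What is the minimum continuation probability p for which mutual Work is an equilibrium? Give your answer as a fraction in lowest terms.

1/13

Expected cooperation value is 22 + p·22 + p²·22 + … = 22/(1−p); deviation gives 23 + p·10/(1−p).
22 ≥ 23(1−p) + 10p ⇒ 13p ≥ 1 ⇒ p ≥ 1/13.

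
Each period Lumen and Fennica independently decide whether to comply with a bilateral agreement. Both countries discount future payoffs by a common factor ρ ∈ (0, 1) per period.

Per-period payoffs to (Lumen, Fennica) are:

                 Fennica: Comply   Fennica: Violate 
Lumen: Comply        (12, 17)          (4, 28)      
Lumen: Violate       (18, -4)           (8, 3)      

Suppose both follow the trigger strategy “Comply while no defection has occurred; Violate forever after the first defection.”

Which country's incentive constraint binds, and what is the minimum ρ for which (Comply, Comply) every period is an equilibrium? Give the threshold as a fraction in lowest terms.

Lumen's threshold: (18−12)/(18−8) = 3/5.
Fennica's threshold: (28−17)/(28−3) = 11/25.
3/5 > 11/25, so Lumen binds and ρ* = 3/5.

Lumen; ρ ≥ 3/5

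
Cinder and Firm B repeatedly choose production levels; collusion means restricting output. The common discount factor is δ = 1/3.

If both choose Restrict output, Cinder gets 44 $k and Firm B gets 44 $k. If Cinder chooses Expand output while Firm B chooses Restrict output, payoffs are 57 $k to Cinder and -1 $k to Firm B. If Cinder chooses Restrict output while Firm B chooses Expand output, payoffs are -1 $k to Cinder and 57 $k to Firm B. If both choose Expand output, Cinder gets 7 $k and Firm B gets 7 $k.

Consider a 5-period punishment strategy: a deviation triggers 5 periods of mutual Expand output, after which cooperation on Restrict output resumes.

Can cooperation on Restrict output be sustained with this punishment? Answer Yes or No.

Yes

A one-shot deviation gives 57 now, then 7 for 5 periods, then back to 44.
Gain from deviating: (57−44) today; loss: (44−7) in each of the next 5 periods.
No-deviation condition: (44−7)(δ+…+δ^5) ≥ 57−44, i.e. δ+…+δ^5 ≥ 13/37.
At δ = 1/3: δ+…+δ^5 = 0.4979 ≥ 0.3514.
So cooperation is sustainable.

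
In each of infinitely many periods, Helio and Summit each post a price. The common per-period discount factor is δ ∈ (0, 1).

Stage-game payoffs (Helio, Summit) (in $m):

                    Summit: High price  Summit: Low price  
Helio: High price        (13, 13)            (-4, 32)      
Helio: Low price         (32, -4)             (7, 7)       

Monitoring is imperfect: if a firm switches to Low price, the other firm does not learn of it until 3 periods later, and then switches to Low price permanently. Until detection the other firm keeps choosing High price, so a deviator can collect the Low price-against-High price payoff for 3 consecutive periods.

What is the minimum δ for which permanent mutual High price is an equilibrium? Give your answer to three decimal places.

The best deviation is to choose Low price for all 3 undetected periods, earning 32 each, then 7 forever once detected.
Deviation value: 32(1−δ^3)/(1−δ) + 7δ^3/(1−δ); cooperation value: 13/(1−δ).
IC: 13 ≥ 32(1−δ^3) + 7δ^3 = 32 − 25δ^3.
So δ^3 ≥ 19/25, giving δ ≥ (19/25)^(1/3) ≈ 0.913.

0.913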